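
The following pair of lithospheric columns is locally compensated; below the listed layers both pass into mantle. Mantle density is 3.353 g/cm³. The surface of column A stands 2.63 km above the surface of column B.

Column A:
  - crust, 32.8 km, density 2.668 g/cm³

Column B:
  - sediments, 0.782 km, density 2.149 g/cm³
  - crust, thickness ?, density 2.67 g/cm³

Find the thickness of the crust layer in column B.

18.6 km

Take the compensation level at the base of the deeper column (depth z_c below the surface of column A) and equate Σ ρ_i t_i down to z_c; mantle fills any gap and the z_c terms cancel.
Column A: 32.8×2.668 + (z_c − 32.8)×3.353
Column B: 2.63×0 + 0.782×2.149 + x×2.67 + (z_c − 2.63 − 0.782 − x)×3.353
The z_c×3.353 term appears on both sides and cancels. Collect the known terms of each column as K = Σ(ρt)_known − 3.353 × (depth of known layers): K_A = 87.5104 − 3.353×32.8 = −22.468; K_B = 1.680518 − 3.353×(2.63 + 0.782) = −9.759918.
Balance: K_A = K_B − x×(3.353 − 2.67), so x = (K_B − K_A)/(3.353 − 2.67) = 12.7081/0.683 = 18.6 km.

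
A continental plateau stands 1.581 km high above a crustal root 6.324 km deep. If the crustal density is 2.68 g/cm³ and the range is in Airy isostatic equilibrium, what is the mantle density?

3.35 g/cm³

Airy balance: ρ_c h = (ρ_m − ρ_c) r → ρ_m = ρ_c (1 + h/r).
ρ_m = 2.68 × (1 + 1.581 km/6.324 km) = 3.35 g/cm³.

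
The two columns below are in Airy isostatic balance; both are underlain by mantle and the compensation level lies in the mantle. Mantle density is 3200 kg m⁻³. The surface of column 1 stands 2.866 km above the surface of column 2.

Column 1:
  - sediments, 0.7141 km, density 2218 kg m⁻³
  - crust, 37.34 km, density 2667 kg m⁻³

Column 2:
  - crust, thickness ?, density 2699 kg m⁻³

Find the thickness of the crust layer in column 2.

Take the compensation level at the base of the deeper column (depth z_c below the surface of column 1) and equate Σ ρ_i t_i down to z_c; mantle fills any gap and the z_c terms cancel.
Column 1: 0.7141×2218 + 37.34×2667 + (z_c − 38.0541)×3200
Column 2: 2.866×0 + x×2699 + (z_c − 2.866 − 0 − x)×3200
The z_c×3200 term appears on both sides and cancels. Collect the known terms of each column as K = Σ(ρt)_known − 3200 × (depth of known layers): K_1 = 101169.654 − 3200×38.0541 = −20603.4662; K_2 = 0 − 3200×(2.866 + 0) = −9171.2.
Balance: K_1 = K_2 − x×(3200 − 2699), so x = (K_2 − K_1)/(3200 − 2699) = 11432.3/501 = 22.8 km.

22.8 km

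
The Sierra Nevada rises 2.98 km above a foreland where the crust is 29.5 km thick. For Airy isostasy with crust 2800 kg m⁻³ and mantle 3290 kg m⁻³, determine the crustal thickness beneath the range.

Root depth r = h ρ_c / (ρ_m − ρ_c) = 2.98 km × 2800 / 490 = 17.03 km.
Total thickness = T + h + r = 29.5 km + 2.98 km + 17.03 km = 49.5 km.

49.5 km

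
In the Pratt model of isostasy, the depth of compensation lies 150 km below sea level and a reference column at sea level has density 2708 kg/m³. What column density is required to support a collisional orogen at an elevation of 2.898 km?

Pratt balance: ρ_ref D = ρ (D + h).
ρ = ρ_ref D/(D + h) = 2708 × 150 km/(150 km + 2.898 km) = 2660 kg/m³.

2660 kg/m³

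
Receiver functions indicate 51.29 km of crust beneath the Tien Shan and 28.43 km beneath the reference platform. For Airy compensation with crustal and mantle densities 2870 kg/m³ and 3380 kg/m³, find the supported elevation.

Excess crust Δ = 51.29 km − 28.43 km = 22.86 km, split between elevation h and root r with h + r = Δ.
Airy balance ρ_c h = (ρ_m − ρ_c) r gives r = h ρ_c/(ρ_m − ρ_c), so h (1 + ρ_c/(ρ_m − ρ_c)) = Δ, i.e. h = Δ (ρ_m − ρ_c)/ρ_m.
h = 22.86 km × 510/3380 = 3.45 km.

3.45 km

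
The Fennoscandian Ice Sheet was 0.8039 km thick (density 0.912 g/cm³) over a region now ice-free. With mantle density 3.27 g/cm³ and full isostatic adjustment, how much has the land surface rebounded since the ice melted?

Removing the load lets mantle flow back in; uplift u satisfies ρ_ice t = ρ_m u.
u = t ρ_ice/ρ_m = 0.8039 km × 0.912/3.27 = 0.224 km.

0.224 km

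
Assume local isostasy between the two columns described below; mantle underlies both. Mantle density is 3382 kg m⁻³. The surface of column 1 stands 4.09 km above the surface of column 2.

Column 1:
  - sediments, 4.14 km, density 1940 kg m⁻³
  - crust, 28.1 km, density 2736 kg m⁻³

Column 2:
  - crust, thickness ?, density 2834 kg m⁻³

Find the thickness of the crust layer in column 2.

Take the compensation level at the base of the deeper column (depth z_c below the surface of column 1) and equate Σ ρ_i t_i down to z_c; mantle fills any gap and the z_c terms cancel.
Column 1: 4.14×1940 + 28.1×2736 + (z_c − 32.24)×3382
Column 2: 4.09×0 + x×2834 + (z_c − 4.09 − 0 − x)×3382
The z_c×3382 term appears on both sides and cancels. Collect the known terms of each column as K = Σ(ρt)_known − 3382 × (depth of known layers): K_1 = 84913.2 − 3382×32.24 = −24122.48; K_2 = 0 − 3382×(4.09 + 0) = −13832.38.
Balance: K_1 = K_2 − x×(3382 − 2834), so x = (K_2 − K_1)/(3382 − 2834) = 10290.1/548 = 18.8 km.

18.8 km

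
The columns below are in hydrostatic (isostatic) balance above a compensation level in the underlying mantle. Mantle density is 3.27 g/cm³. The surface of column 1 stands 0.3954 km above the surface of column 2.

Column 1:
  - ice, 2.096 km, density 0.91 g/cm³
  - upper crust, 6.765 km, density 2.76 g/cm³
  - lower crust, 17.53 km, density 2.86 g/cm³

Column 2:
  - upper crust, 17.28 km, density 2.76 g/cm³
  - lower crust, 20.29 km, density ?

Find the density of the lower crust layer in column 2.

3 g/cm³

Take the compensation level at the base of the deeper column (depth z_c below the surface of column 1) and equate Σ ρ_i t_i down to z_c; mantle fills any gap and the z_c terms cancel.
Column 1: 2.096×0.91 + 6.765×2.76 + 17.53×2.86 + (z_c − 26.391)×3.27
Column 2: 0.3954×0 + 17.28×2.76 + 20.29×ρ + (z_c − 0.3954 − 37.57)×3.27
The z_c×3.27 term appears on both sides and cancels. Collect the known terms of each column as K = Σ(ρt)_known − 3.27 × (depth of known layers): K_1 = 70.71456 − 3.27×26.391 = −15.58401; K_2 = 47.6928 − 3.27×(0.3954 + 37.57) = −76.454058.
Balance: K_1 = K_2 + 20.29×ρ, so ρ = (K_1 − K_2)/20.29 = 60.87/20.29 = 3 g/cm³.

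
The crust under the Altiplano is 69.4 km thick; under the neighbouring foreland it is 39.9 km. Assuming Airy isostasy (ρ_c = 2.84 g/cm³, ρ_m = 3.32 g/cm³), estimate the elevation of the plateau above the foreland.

4.27 km

Excess crust Δ = 69.4 km − 39.9 km = 29.5 km, split between elevation h and root r with h + r = Δ.
Airy balance ρ_c h = (ρ_m − ρ_c) r gives r = h ρ_c/(ρ_m − ρ_c), so h (1 + ρ_c/(ρ_m − ρ_c)) = Δ, i.e. h = Δ (ρ_m − ρ_c)/ρ_m.
h = 29.5 km × 0.48/3.32 = 4.27 km.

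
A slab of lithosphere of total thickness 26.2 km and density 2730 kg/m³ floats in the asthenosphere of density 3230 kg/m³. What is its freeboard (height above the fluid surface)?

4.06 km

Floating equilibrium: submerged depth d = t ρ_obj/ρ_fluid = 26.2 km × 2730/3230 = 22.14 km.
Freeboard = t − d = 26.2 km − 22.14 km = 4.06 km.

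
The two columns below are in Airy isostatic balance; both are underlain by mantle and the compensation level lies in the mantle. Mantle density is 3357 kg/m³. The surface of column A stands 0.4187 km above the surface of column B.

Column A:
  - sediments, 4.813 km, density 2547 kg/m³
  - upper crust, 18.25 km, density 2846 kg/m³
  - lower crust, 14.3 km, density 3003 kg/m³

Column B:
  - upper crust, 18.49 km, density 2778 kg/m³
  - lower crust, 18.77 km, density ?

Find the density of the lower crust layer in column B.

Take the compensation level at the base of the deeper column (depth z_c below the surface of column A) and equate Σ ρ_i t_i down to z_c; mantle fills any gap and the z_c terms cancel.
Column A: 4.813×2547 + 18.25×2846 + 14.3×3003 + (z_c − 37.363)×3357
Column B: 0.4187×0 + 18.49×2778 + 18.77×ρ + (z_c − 0.4187 − 37.26)×3357
The z_c×3357 term appears on both sides and cancels. Collect the known terms of each column as K = Σ(ρt)_known − 3357 × (depth of known layers): K_A = 107141.111 − 3357×37.363 = −18286.48; K_B = 51365.22 − 3357×(0.4187 + 37.26) = −75122.1759.
Balance: K_A = K_B + 18.77×ρ, so ρ = (K_A − K_B)/18.77 = 56835.7/18.77 = 3030 kg/m³.

3030 kg/m³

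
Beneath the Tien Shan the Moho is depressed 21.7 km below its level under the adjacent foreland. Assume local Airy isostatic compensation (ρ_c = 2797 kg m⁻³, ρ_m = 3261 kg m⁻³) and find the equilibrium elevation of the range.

In Airy isostatic equilibrium: ρ_c h = (ρ_m − ρ_c) r.
h = r (ρ_m − ρ_c) / ρ_c = 21.7 km × (3261 − 2797) / 2797 = 3.6 km.

3.6 km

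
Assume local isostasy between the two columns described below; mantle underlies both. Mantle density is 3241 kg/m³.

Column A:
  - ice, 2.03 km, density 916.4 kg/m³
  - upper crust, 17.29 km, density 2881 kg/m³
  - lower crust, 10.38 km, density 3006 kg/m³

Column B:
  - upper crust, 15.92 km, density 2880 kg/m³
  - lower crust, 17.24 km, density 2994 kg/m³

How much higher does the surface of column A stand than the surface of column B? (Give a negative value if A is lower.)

1.04 km

For any compensation level in the mantle, the mantle terms cancel and isostasy reduces to e = (Σt_A − Σt_B) − (Σ(ρt)_A − Σ(ρt)_B) / ρ_m.
Σt_A = 29.7 km; Σt_B = 33.16 km; Σ(ρt)_A = 82875.062; Σ(ρt)_B = 97466.16 (in km·kg/m³).
e = (29.7 − 33.16) − (82875.062 − 97466.16) / 3241 = 1.04 km.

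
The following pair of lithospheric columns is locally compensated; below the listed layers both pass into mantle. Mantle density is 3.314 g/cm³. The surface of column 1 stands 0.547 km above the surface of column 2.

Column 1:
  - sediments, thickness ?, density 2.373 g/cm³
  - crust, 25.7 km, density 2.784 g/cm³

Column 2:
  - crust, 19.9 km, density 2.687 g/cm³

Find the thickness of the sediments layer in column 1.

0.711 km

Take the compensation level at the base of the deeper column (depth z_c below the surface of column 1) and equate Σ ρ_i t_i down to z_c; mantle fills any gap and the z_c terms cancel.
Column 1: x×2.373 + 25.7×2.784 + (z_c − 25.7 − x)×3.314
Column 2: 0.547×0 + 19.9×2.687 + (z_c − 0.547 − 19.9)×3.314
The z_c×3.314 term appears on both sides and cancels. Collect the known terms of each column as K = Σ(ρt)_known − 3.314 × (depth of known layers): K_1 = 71.5488 − 3.314×25.7 = −13.621; K_2 = 53.4713 − 3.314×(0.547 + 19.9) = −14.290058.
Balance: K_1 − x×(3.314 − 2.373) = K_2, so x = (K_1 − K_2)/(3.314 − 2.373) = 0.669058/0.941 = 0.711 km.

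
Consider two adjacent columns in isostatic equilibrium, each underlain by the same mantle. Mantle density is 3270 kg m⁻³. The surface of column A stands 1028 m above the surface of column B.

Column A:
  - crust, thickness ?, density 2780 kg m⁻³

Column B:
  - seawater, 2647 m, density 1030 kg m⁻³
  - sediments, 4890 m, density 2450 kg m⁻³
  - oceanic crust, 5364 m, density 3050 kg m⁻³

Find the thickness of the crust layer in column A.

Take the compensation level at the base of the deeper column (depth z_c below the surface of column A) and equate Σ ρ_i t_i down to z_c; mantle fills any gap and the z_c terms cancel.
Column A: x×2780 + (z_c − 0 − x)×3270
Column B: 1028×0 + 2647×1030 + 4890×2450 + 5364×3050 + (z_c − 1028 − 12901)×3270
The z_c×3270 term appears on both sides and cancels. Collect the known terms of each column as K = Σ(ρt)_known − 3270 × (depth of known layers): K_A = 0 − 3270×0 = 0; K_B = 31067110 − 3270×(1028 + 12901) = −14480720.
Balance: K_A − x×(3270 − 2780) = K_B, so x = (K_A − K_B)/(3270 − 2780) = 14480700/490 = 29600 m.

29600 m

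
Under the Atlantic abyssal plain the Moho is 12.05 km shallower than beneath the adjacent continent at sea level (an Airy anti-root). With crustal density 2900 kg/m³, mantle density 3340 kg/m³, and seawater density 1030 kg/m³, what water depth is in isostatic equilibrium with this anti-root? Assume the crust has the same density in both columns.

2.84 km

Replacing a thickness d of crust by seawater at the top must be balanced by replacing crust with mantle at the base: d (ρ_c − ρ_w) = a (ρ_m − ρ_c).
d = a (ρ_m − ρ_c)/(ρ_c − ρ_w) = 12.05 km × 440/1870 = 2.84 km.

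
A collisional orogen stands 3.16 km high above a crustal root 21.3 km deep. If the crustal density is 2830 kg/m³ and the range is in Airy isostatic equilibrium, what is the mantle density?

Airy balance: ρ_c h = (ρ_m − ρ_c) r → ρ_m = ρ_c (1 + h/r).
ρ_m = 2830 × (1 + 3.16 km/21.3 km) = 3250 kg/m³.

3250 kg/m³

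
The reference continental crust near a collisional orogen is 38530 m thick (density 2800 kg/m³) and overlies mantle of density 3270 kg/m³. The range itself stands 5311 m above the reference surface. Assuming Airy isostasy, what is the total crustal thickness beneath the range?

75500 m

Root depth r = h ρ_c / (ρ_m − ρ_c) = 5311 m × 2800 / 470 = 31640 m.
Total thickness = T + h + r = 38530 m + 5311 m + 31640 m = 75500 m.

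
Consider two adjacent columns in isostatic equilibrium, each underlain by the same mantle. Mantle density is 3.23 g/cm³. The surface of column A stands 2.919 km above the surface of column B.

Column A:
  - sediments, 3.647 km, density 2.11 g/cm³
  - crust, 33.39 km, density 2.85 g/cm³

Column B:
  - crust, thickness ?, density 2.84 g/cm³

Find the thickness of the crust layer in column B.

18.8 km

Take the compensation level at the base of the deeper column (depth z_c below the surface of column A) and equate Σ ρ_i t_i down to z_c; mantle fills any gap and the z_c terms cancel.
Column A: 3.647×2.11 + 33.39×2.85 + (z_c − 37.037)×3.23
Column B: 2.919×0 + x×2.84 + (z_c − 2.919 − 0 − x)×3.23
The z_c×3.23 term appears on both sides and cancels. Collect the known terms of each column as K = Σ(ρt)_known − 3.23 × (depth of known layers): K_A = 102.85667 − 3.23×37.037 = −16.77284; K_B = 0 − 3.23×(2.919 + 0) = −9.42837.
Balance: K_A = K_B − x×(3.23 − 2.84), so x = (K_B − K_A)/(3.23 − 2.84) = 7.34447/0.39 = 18.8 km.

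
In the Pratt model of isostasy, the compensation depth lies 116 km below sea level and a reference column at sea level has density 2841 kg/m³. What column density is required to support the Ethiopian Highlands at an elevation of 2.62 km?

Pratt balance: ρ_ref D = ρ (D + h).
ρ = ρ_ref D/(D + h) = 2841 × 116 km/(116 km + 2.62 km) = 2780 kg/m³.

2780 kg/m³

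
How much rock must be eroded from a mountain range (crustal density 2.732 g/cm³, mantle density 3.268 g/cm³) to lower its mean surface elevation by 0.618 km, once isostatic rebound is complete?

3.77 km

Net drop Δ = e − u = e − e ρ_c/ρ_m = e (ρ_m − ρ_c)/ρ_m.
e = Δ ρ_m/(ρ_m − ρ_c) = 0.618 km × 3.268/0.536 = 3.77 km.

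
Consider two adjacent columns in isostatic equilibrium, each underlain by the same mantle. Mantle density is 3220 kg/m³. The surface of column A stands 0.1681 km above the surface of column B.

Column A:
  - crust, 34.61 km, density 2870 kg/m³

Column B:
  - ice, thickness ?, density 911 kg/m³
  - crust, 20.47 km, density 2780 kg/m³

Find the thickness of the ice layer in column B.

Take the compensation level at the base of the deeper column (depth z_c below the surface of column A) and equate Σ ρ_i t_i down to z_c; mantle fills any gap and the z_c terms cancel.
Column A: 34.61×2870 + (z_c − 34.61)×3220
Column B: 0.1681×0 + x×911 + 20.47×2780 + (z_c − 0.1681 − 20.47 − x)×3220
The z_c×3220 term appears on both sides and cancels. Collect the known terms of each column as K = Σ(ρt)_known − 3220 × (depth of known layers): K_A = 99330.7 − 3220×34.61 = −12113.5; K_B = 56906.6 − 3220×(0.1681 + 20.47) = −9548.082.
Balance: K_A = K_B − x×(3220 − 911), so x = (K_B − K_A)/(3220 − 911) = 2565.42/2309 = 1.11 km.

1.11 km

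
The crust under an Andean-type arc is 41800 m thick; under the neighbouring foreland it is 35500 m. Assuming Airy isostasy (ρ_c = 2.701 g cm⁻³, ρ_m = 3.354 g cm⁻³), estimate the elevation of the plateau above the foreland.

Excess crust Δ = 41800 m − 35500 m = 6300 m, split between elevation h and root r with h + r = Δ.
Airy balance ρ_c h = (ρ_m − ρ_c) r gives r = h ρ_c/(ρ_m − ρ_c), so h (1 + ρ_c/(ρ_m − ρ_c)) = Δ, i.e. h = Δ (ρ_m − ρ_c)/ρ_m.
h = 6300 m × 0.653/3.354 = 1230 m.

1230 m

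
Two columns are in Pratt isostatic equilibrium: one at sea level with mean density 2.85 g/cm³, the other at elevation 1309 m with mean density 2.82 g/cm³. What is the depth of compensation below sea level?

ρ_ref D = ρ (D + h) → D (ρ_ref − ρ) = ρ h.
D = ρ h/(ρ_ref − ρ) = 2.82 × 1309 m/(2.85 − 2.82) = 123000 m.

123000 m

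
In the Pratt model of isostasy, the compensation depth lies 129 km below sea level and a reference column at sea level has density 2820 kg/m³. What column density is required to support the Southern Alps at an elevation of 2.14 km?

Pratt balance: ρ_ref D = ρ (D + h).
ρ = ρ_ref D/(D + h) = 2820 × 129 km/(129 km + 2.14 km) = 2770 kg/m³.

2770 kg/m³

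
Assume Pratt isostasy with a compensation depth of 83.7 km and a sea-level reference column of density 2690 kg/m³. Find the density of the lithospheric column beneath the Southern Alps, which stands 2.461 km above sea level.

Pratt balance: ρ_ref D = ρ (D + h).
ρ = ρ_ref D/(D + h) = 2690 × 83.7 km/(83.7 km + 2.461 km) = 2610 kg/m³.

2610 kg/m³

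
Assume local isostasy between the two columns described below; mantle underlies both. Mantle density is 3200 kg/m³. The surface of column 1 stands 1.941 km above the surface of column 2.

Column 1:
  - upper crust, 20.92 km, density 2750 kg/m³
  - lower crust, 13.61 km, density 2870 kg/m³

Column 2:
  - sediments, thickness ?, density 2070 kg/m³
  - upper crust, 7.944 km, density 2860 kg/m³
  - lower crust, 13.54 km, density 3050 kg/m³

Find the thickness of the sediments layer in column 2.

2.62 km

Take the compensation level at the base of the deeper column (depth z_c below the surface of column 1) and equate Σ ρ_i t_i down to z_c; mantle fills any gap and the z_c terms cancel.
Column 1: 20.92×2750 + 13.61×2870 + (z_c − 34.53)×3200
Column 2: 1.941×0 + x×2070 + 7.944×2860 + 13.54×3050 + (z_c − 1.941 − 21.484 − x)×3200
The z_c×3200 term appears on both sides and cancels. Collect the known terms of each column as K = Σ(ρt)_known − 3200 × (depth of known layers): K_1 = 96590.7 − 3200×34.53 = −13905.3; K_2 = 64016.84 − 3200×(1.941 + 21.484) = −10943.16.
Balance: K_1 = K_2 − x×(3200 − 2070), so x = (K_2 − K_1)/(3200 − 2070) = 2962.14/1130 = 2.62 km.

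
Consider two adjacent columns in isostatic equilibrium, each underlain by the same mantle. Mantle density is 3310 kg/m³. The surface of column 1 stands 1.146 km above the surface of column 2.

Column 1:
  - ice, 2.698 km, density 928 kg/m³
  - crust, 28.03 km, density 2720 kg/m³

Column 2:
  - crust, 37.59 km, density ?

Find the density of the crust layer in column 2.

Take the compensation level at the base of the deeper column (depth z_c below the surface of column 1) and equate Σ ρ_i t_i down to z_c; mantle fills any gap and the z_c terms cancel.
Column 1: 2.698×928 + 28.03×2720 + (z_c − 30.728)×3310
Column 2: 1.146×0 + 37.59×ρ + (z_c − 1.146 − 37.59)×3310
The z_c×3310 term appears on both sides and cancels. Collect the known terms of each column as K = Σ(ρt)_known − 3310 × (depth of known layers): K_1 = 78745.344 − 3310×30.728 = −22964.336; K_2 = 0 − 3310×(1.146 + 37.59) = −128216.16.
Balance: K_1 = K_2 + 37.59×ρ, so ρ = (K_1 − K_2)/37.59 = 105252/37.59 = 2800 kg/m³.

2800 kg/m³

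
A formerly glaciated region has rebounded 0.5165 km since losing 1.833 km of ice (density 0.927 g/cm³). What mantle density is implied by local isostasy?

ρ_m = ρ_ice t / u = 0.927 × 1.833 km/0.5165 km = 3.29 g/cm³.

3.29 g/cm³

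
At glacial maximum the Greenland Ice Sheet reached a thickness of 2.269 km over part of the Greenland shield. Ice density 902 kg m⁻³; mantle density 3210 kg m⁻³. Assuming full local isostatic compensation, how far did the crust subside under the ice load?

By Archimedes' principle applied to the lithosphere: the ice load ρ_ice t is balanced by mantle displaced below, ρ_m s.
s = t ρ_ice / ρ_m = 2.269 km × 902/3210 = 0.638 km.

0.638 km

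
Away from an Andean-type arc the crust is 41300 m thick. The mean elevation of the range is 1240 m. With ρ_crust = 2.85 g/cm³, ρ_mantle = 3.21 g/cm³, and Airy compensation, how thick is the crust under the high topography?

Root depth r = h ρ_c / (ρ_m − ρ_c) = 1240 m × 2.85 / 0.36 = 9817 m.
Total thickness = T + h + r = 41300 m + 1240 m + 9817 m = 52400 m.

52400 m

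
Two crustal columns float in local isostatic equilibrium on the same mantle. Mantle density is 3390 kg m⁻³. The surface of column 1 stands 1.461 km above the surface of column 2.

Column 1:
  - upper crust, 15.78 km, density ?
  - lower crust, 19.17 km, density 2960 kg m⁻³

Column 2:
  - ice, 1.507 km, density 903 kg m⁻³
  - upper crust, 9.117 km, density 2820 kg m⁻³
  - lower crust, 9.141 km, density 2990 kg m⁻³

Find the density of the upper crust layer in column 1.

2800 kg m⁻³

Take the compensation level at the base of the deeper column (depth z_c below the surface of column 1) and equate Σ ρ_i t_i down to z_c; mantle fills any gap and the z_c terms cancel.
Column 1: 15.78×ρ + 19.17×2960 + (z_c − 34.95)×3390
Column 2: 1.461×0 + 1.507×903 + 9.117×2820 + 9.141×2990 + (z_c − 1.461 − 19.765)×3390
The z_c×3390 term appears on both sides and cancels. Collect the known terms of each column as K = Σ(ρt)_known − 3390 × (depth of known layers): K_1 = 56743.2 − 3390×34.95 = −61737.3; K_2 = 54402.351 − 3390×(1.461 + 19.765) = −17553.789.
Balance: K_1 + 15.78×ρ = K_2, so ρ = (K_2 − K_1)/15.78 = 44183.5/15.78 = 2800 kg m⁻³.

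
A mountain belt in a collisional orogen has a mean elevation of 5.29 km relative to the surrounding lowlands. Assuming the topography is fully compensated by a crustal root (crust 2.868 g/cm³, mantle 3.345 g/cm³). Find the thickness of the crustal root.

31.8 km

Isostatic balance requires: the weight of the topography is balanced by the buoyancy of the root, ρ_c h = (ρ_m − ρ_c) r.
r = h · ρ_c / (ρ_m − ρ_c) = 5.29 km × 2.868 / (3.345 − 2.868) = 31.8 km.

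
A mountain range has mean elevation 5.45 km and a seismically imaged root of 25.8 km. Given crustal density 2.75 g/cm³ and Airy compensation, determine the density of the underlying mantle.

Airy balance: ρ_c h = (ρ_m − ρ_c) r → ρ_m = ρ_c (1 + h/r).
ρ_m = 2.75 × (1 + 5.45 km/25.8 km) = 3.33 g/cm³.

3.33 g/cm³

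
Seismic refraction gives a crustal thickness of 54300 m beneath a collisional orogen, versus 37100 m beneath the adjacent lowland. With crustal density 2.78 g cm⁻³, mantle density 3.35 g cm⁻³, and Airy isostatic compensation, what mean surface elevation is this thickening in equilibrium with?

2930 m

Excess crust Δ = 54300 m − 37100 m = 17200 m, split between elevation h and root r with h + r = Δ.
Airy balance ρ_c h = (ρ_m − ρ_c) r gives r = h ρ_c/(ρ_m − ρ_c), so h (1 + ρ_c/(ρ_m − ρ_c)) = Δ, i.e. h = Δ (ρ_m − ρ_c)/ρ_m.
h = 17200 m × 0.57/3.35 = 2930 m.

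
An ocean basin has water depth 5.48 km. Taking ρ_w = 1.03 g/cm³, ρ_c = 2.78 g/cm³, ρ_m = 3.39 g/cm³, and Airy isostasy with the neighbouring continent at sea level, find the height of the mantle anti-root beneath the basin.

15.7 km

Balancing pressure at the compensation depth: replacing crust with seawater at the top is compensated by replacing crust with mantle at the base: d (ρ_c − ρ_w) = a (ρ_m − ρ_c).
a = d (ρ_c − ρ_w)/(ρ_m − ρ_c) = 5.48 km × 1.75/0.61 = 15.7 km.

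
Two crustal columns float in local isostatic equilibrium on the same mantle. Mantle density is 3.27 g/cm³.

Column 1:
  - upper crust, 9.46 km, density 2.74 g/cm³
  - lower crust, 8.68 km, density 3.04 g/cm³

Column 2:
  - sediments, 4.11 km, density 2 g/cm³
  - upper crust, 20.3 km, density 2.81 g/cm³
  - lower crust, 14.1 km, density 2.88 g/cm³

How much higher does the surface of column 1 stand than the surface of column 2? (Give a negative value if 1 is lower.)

For any compensation level in the mantle, the mantle terms cancel and isostasy reduces to e = (Σt_1 − Σt_2) − (Σ(ρt)_1 − Σ(ρt)_2) / ρ_m.
Σt_1 = 18.14 km; Σt_2 = 38.51 km; Σ(ρt)_1 = 52.3076; Σ(ρt)_2 = 105.871 (in km·g/cm³).
e = (18.14 − 38.51) − (52.3076 − 105.871) / 3.27 = −3.99 km.

−3.99 km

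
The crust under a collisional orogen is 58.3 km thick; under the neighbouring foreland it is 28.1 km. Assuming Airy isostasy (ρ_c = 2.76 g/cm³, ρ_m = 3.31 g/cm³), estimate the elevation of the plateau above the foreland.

5.02 km

Excess crust Δ = 58.3 km − 28.1 km = 30.2 km, split between elevation h and root r with h + r = Δ.
Airy balance ρ_c h = (ρ_m − ρ_c) r gives r = h ρ_c/(ρ_m − ρ_c), so h (1 + ρ_c/(ρ_m − ρ_c)) = Δ, i.e. h = Δ (ρ_m − ρ_c)/ρ_m.
h = 30.2 km × 0.55/3.31 = 5.02 km.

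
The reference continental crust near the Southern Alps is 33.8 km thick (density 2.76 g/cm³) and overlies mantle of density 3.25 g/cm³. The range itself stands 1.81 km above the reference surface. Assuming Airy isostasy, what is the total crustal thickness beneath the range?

Root depth r = h ρ_c / (ρ_m − ρ_c) = 1.81 km × 2.76 / 0.49 = 10.2 km.
Total thickness = T + h + r = 33.8 km + 1.81 km + 10.2 km = 45.8 km.

45.8 km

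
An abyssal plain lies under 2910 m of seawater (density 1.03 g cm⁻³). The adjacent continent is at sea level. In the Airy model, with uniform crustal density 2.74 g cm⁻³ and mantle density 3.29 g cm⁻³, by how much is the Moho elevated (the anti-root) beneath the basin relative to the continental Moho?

9050 m

By Archimedes' principle applied to the lithosphere: replacing crust with seawater at the top is compensated by replacing crust with mantle at the base: d (ρ_c − ρ_w) = a (ρ_m − ρ_c).
a = d (ρ_c − ρ_w)/(ρ_m − ρ_c) = 2910 m × 1.71/0.55 = 9050 m.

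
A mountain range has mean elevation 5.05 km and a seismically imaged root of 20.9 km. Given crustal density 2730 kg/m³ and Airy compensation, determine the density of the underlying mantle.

3390 kg/m³

Airy balance: ρ_c h = (ρ_m − ρ_c) r → ρ_m = ρ_c (1 + h/r).
ρ_m = 2730 × (1 + 5.05 km/20.9 km) = 3390 kg/m³.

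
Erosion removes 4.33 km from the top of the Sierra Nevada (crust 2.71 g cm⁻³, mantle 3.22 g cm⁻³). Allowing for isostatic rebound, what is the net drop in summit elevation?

0.686 km

Rebound u = e ρ_c/ρ_m = 4.33 km × 2.71/3.22 = 3.644 km.
Net surface drop = e − u = 4.33 km − 3.644 km = e (ρ_m − ρ_c)/ρ_m = 0.686 km.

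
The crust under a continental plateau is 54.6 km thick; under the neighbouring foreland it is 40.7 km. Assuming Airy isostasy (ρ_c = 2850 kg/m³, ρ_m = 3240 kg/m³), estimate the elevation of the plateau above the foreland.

Excess crust Δ = 54.6 km − 40.7 km = 13.9 km, split between elevation h and root r with h + r = Δ.
Airy balance ρ_c h = (ρ_m − ρ_c) r gives r = h ρ_c/(ρ_m − ρ_c), so h (1 + ρ_c/(ρ_m − ρ_c)) = Δ, i.e. h = Δ (ρ_m − ρ_c)/ρ_m.
h = 13.9 km × 390/3240 = 1.67 km.

1.67 km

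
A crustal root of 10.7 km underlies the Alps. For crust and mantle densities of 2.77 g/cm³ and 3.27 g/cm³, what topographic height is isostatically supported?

Balancing pressure at the compensation depth: ρ_c h = (ρ_m − ρ_c) r.
h = r (ρ_m − ρ_c) / ρ_c = 10.7 km × (3.27 − 2.77) / 2.77 = 1.93 km.

1.93 km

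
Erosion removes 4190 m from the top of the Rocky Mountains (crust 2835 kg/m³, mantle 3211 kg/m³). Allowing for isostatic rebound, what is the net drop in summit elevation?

Rebound u = e ρ_c/ρ_m = 4190 m × 2835/3211 = 3699 m.
Net surface drop = e − u = 4190 m − 3699 m = e (ρ_m − ρ_c)/ρ_m = 491 m.

491 m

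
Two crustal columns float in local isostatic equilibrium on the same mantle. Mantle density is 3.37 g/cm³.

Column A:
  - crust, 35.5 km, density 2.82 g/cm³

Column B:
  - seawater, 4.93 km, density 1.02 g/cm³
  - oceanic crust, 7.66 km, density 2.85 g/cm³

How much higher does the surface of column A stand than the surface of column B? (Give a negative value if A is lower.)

1.17 km

For any compensation level in the mantle, the mantle terms cancel and isostasy reduces to e = (Σt_A − Σt_B) − (Σ(ρt)_A − Σ(ρt)_B) / ρ_m.
Σt_A = 35.5 km; Σt_B = 12.59 km; Σ(ρt)_A = 100.11; Σ(ρt)_B = 26.8596 (in km·g/cm³).
e = (35.5 − 12.59) − (100.11 − 26.8596) / 3.37 = 1.17 km.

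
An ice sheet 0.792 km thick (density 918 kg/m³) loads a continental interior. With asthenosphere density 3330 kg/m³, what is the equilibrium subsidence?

For local isostatic compensation: the ice load ρ_ice t is balanced by mantle displaced below, ρ_m s.
s = t ρ_ice / ρ_m = 0.792 km × 918/3330 = 0.218 km.

0.218 km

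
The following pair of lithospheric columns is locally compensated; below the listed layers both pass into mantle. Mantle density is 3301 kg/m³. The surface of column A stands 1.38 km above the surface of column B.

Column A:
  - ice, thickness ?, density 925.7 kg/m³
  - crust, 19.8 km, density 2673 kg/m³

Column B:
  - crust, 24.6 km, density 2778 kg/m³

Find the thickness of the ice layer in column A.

2.1 km

Take the compensation level at the base of the deeper column (depth z_c below the surface of column A) and equate Σ ρ_i t_i down to z_c; mantle fills any gap and the z_c terms cancel.
Column A: x×925.7 + 19.8×2673 + (z_c − 19.8 − x)×3301
Column B: 1.38×0 + 24.6×2778 + (z_c − 1.38 − 24.6)×3301
The z_c×3301 term appears on both sides and cancels. Collect the known terms of each column as K = Σ(ρt)_known − 3301 × (depth of known layers): K_A = 52925.4 − 3301×19.8 = −12434.4; K_B = 68338.8 − 3301×(1.38 + 24.6) = −17421.18.
Balance: K_A − x×(3301 − 925.7) = K_B, so x = (K_A − K_B)/(3301 − 925.7) = 4986.78/2375.3 = 2.1 km.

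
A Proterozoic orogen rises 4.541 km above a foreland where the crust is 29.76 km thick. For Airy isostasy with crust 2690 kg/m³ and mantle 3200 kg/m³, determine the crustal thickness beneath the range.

Root depth r = h ρ_c / (ρ_m − ρ_c) = 4.541 km × 2690 / 510 = 23.95 km.
Total thickness = T + h + r = 29.76 km + 4.541 km + 23.95 km = 58.3 km.

58.3 km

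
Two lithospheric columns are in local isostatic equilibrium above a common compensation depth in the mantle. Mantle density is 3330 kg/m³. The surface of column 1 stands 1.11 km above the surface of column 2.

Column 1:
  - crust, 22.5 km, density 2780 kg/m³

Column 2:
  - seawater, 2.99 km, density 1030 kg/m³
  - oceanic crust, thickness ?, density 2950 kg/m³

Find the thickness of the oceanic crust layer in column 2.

Take the compensation level at the base of the deeper column (depth z_c below the surface of column 1) and equate Σ ρ_i t_i down to z_c; mantle fills any gap and the z_c terms cancel.
Column 1: 22.5×2780 + (z_c − 22.5)×3330
Column 2: 1.11×0 + 2.99×1030 + x×2950 + (z_c − 1.11 − 2.99 − x)×3330
The z_c×3330 term appears on both sides and cancels. Collect the known terms of each column as K = Σ(ρt)_known − 3330 × (depth of known layers): K_1 = 62550 − 3330×22.5 = −12375; K_2 = 3079.7 − 3330×(1.11 + 2.99) = −10573.3.
Balance: K_1 = K_2 − x×(3330 − 2950), so x = (K_2 − K_1)/(3330 − 2950) = 1801.7/380 = 4.74 km.

4.74 km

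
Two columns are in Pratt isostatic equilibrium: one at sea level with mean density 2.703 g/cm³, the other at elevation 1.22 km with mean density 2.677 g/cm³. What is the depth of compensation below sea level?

ρ_ref D = ρ (D + h) → D (ρ_ref − ρ) = ρ h.
D = ρ h/(ρ_ref − ρ) = 2.677 × 1.22 km/(2.703 − 2.677) = 126 km.

126 km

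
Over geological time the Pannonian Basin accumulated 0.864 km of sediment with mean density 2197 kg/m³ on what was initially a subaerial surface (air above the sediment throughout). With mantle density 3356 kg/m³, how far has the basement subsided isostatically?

0.566 km

Subaerial load: s = t ρ_sed / ρ_m = 0.864 km × 2197/3356 = 0.566 km.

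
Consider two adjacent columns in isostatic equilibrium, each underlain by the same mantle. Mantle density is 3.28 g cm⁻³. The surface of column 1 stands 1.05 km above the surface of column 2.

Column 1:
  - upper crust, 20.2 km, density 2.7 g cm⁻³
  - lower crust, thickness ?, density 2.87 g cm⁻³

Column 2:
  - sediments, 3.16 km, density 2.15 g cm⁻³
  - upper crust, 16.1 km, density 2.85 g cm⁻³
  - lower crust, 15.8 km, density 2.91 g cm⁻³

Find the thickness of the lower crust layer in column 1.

Take the compensation level at the base of the deeper column (depth z_c below the surface of column 1) and equate Σ ρ_i t_i down to z_c; mantle fills any gap and the z_c terms cancel.
Column 1: 20.2×2.7 + x×2.87 + (z_c − 20.2 − x)×3.28
Column 2: 1.05×0 + 3.16×2.15 + 16.1×2.85 + 15.8×2.91 + (z_c − 1.05 − 35.06)×3.28
The z_c×3.28 term appears on both sides and cancels. Collect the known terms of each column as K = Σ(ρt)_known − 3.28 × (depth of known layers): K_1 = 54.54 − 3.28×20.2 = −11.716; K_2 = 98.657 − 3.28×(1.05 + 35.06) = −19.7838.
Balance: K_1 − x×(3.28 − 2.87) = K_2, so x = (K_1 − K_2)/(3.28 − 2.87) = 8.0678/0.41 = 19.7 km.

19.7 km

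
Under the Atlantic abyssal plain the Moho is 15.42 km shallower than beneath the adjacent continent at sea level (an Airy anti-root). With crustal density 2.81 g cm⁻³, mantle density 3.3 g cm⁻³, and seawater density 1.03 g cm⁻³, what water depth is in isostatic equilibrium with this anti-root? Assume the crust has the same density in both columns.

Replacing a thickness d of crust by seawater at the top must be balanced by replacing crust with mantle at the base: d (ρ_c − ρ_w) = a (ρ_m − ρ_c).
d = a (ρ_m − ρ_c)/(ρ_c − ρ_w) = 15.42 km × 0.49/1.78 = 4.24 km.

4.24 km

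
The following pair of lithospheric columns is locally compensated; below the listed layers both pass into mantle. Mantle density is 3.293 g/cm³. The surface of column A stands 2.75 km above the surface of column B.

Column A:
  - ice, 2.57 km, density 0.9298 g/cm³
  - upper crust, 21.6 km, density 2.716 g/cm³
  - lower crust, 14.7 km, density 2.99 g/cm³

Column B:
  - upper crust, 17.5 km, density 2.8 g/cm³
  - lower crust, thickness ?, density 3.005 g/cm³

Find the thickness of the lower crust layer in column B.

18.4 km

Take the compensation level at the base of the deeper column (depth z_c below the surface of column A) and equate Σ ρ_i t_i down to z_c; mantle fills any gap and the z_c terms cancel.
Column A: 2.57×0.9298 + 21.6×2.716 + 14.7×2.99 + (z_c − 38.87)×3.293
Column B: 2.75×0 + 17.5×2.8 + x×3.005 + (z_c − 2.75 − 17.5 − x)×3.293
The z_c×3.293 term appears on both sides and cancels. Collect the known terms of each column as K = Σ(ρt)_known − 3.293 × (depth of known layers): K_A = 105.008186 − 3.293×38.87 = −22.990724; K_B = 49 − 3.293×(2.75 + 17.5) = −17.68325.
Balance: K_A = K_B − x×(3.293 − 3.005), so x = (K_B − K_A)/(3.293 − 3.005) = 5.30747/0.288 = 18.4 km.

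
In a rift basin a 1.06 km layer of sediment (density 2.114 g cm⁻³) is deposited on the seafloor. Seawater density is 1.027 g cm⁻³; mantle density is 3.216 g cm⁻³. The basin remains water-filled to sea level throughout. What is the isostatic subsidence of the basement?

0.526 km

Submarine loading: the sediment displaces seawater, and the subsidence is in turn flooded, so s (ρ_m − ρ_w) = t (ρ_sed − ρ_w).
s = 1.06 km × (2.114 − 1.027) / (3.216 − 1.027) = 0.526 km.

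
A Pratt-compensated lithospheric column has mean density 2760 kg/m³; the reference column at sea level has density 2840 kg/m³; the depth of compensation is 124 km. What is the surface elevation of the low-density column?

ρ_ref D = ρ (D + h) → h = D (ρ_ref − ρ)/ρ.
h = 124 km × (2840 − 2760)/2760 = 3.59 km.

3.59 km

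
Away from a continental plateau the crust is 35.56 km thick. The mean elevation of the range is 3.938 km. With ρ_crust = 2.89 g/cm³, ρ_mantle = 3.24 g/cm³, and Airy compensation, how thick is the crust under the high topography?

Root depth r = h ρ_c / (ρ_m − ρ_c) = 3.938 km × 2.89 / 0.35 = 32.52 km.
Total thickness = T + h + r = 35.56 km + 3.938 km + 32.52 km = 72 km.

72 km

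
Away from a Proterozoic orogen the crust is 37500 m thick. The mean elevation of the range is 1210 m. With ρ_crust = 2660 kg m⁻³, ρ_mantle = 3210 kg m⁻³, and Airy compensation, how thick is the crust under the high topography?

Root depth r = h ρ_c / (ρ_m − ρ_c) = 1210 m × 2660 / 550 = 5852 m.
Total thickness = T + h + r = 37500 m + 1210 m + 5852 m = 44600 m.

44600 m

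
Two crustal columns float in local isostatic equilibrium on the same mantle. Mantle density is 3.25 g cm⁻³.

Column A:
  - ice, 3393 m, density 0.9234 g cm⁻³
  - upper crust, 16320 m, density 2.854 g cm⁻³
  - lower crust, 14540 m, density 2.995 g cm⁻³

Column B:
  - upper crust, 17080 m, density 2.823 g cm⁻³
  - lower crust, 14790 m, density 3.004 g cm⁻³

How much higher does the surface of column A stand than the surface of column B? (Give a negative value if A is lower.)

For any compensation level in the mantle, the mantle terms cancel and isostasy reduces to e = (Σt_A − Σt_B) − (Σ(ρt)_A − Σ(ρt)_B) / ρ_m.
Σt_A = 34253 m; Σt_B = 31870 m; Σ(ρt)_A = 93257.6762; Σ(ρt)_B = 92646 (in m·g cm⁻³).
e = (34253 − 31870) − (93257.6762 − 92646) / 3.25 = 2190 m.

2190 m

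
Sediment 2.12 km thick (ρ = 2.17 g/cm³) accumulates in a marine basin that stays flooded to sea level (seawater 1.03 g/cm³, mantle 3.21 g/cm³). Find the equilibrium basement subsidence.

1.11 km

Submarine loading: the sediment displaces seawater, and the subsidence is in turn flooded, so s (ρ_m − ρ_w) = t (ρ_sed − ρ_w).
s = 2.12 km × (2.17 − 1.03) / (3.21 − 1.03) = 1.11 km.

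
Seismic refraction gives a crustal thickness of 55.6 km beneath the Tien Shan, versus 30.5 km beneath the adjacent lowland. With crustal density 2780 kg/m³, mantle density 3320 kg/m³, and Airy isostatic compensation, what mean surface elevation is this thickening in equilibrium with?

Excess crust Δ = 55.6 km − 30.5 km = 25.1 km, split between elevation h and root r with h + r = Δ.
Airy balance ρ_c h = (ρ_m − ρ_c) r gives r = h ρ_c/(ρ_m − ρ_c), so h (1 + ρ_c/(ρ_m − ρ_c)) = Δ, i.e. h = Δ (ρ_m − ρ_c)/ρ_m.
h = 25.1 km × 540/3320 = 4.08 km.

4.08 km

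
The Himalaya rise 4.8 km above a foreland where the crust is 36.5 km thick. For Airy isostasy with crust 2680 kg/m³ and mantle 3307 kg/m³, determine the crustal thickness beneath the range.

61.8 km

Root depth r = h ρ_c / (ρ_m − ρ_c) = 4.8 km × 2680 / 627 = 20.52 km.
Total thickness = T + h + r = 36.5 km + 4.8 km + 20.52 km = 61.8 km.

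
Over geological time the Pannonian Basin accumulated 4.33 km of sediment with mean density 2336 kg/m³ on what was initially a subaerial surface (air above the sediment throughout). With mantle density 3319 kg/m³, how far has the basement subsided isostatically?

Subaerial load: s = t ρ_sed / ρ_m = 4.33 km × 2336/3319 = 3.05 km.

3.05 km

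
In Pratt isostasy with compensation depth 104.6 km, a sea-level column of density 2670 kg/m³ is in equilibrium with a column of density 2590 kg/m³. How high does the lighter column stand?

ρ_ref D = ρ (D + h) → h = D (ρ_ref − ρ)/ρ.
h = 104.6 km × (2670 − 2590)/2590 = 3.23 km.

3.23 km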